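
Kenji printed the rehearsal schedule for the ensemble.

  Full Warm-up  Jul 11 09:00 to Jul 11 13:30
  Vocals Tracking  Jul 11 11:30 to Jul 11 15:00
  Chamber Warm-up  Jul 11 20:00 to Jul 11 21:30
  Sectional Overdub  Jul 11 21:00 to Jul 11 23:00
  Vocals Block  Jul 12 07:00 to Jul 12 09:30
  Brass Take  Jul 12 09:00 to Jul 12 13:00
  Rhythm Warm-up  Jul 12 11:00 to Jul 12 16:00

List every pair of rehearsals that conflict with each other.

Brass Take & Rhythm Warm-up, Brass Take & Vocals Block, Chamber Warm-up & Sectional Overdub, Full Warm-up & Vocals Tracking

Sorted by start: Full Warm-up, Vocals Tracking, Chamber Warm-up, Sectional Overdub, Vocals Block, Brass Take, Rhythm Warm-up.
Vocals Tracking starts before Full Warm-up ends → Full Warm-up and Vocals Tracking overlap.
Chamber Warm-up starts after Full Warm-up ends, so nothing later overlaps Full Warm-up either.
Chamber Warm-up starts after Vocals Tracking ends, so nothing later overlaps Vocals Tracking either.
Sectional Overdub starts before Chamber Warm-up ends → Chamber Warm-up and Sectional Overdub overlap.
Vocals Block starts after Chamber Warm-up ends, so nothing later overlaps Chamber Warm-up either.
Vocals Block starts after Sectional Overdub ends, so nothing later overlaps Sectional Overdub either.
Brass Take starts before Vocals Block ends → Vocals Block and Brass Take overlap.
Rhythm Warm-up starts after Vocals Block ends.
Rhythm Warm-up starts before Brass Take ends → Brass Take and Rhythm Warm-up overlap.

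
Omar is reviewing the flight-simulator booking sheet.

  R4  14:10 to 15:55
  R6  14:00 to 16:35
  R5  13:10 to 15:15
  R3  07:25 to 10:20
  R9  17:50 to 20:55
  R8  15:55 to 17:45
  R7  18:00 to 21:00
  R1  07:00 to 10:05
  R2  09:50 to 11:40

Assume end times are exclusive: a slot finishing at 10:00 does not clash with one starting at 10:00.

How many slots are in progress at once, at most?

Sort all start/end points and keep a running count:
07:00 start R1 → 1
07:25 start R3 → 2
09:50 start R2 → 3
10:05 end R1 → 2
10:20 end R3 → 1
11:40 end R2 → 0
13:10 start R5 → 1
14:00 start R6 → 2
14:10 start R4 → 3
15:15 end R5 → 2
15:55 end R4 → 1
15:55 start R8 → 2
16:35 end R6 → 1
17:45 end R8 → 0
17:50 start R9 → 1
18:00 start R7 → 2
20:55 end R9 → 1
21:00 end R7 → 0
Peak is 3, at 09:50 (R1, R2, R3).

3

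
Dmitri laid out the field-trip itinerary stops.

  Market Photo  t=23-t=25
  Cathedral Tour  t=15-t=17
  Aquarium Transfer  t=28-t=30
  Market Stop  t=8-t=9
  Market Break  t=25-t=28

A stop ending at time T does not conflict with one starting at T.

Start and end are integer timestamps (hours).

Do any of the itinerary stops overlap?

No

Sorted by start: Market Stop, Cathedral Tour, Market Photo, Market Break, Aquarium Transfer.
Cathedral Tour starts after Market Stop ends, so nothing later overlaps Market Stop either.
Market Photo starts after Cathedral Tour ends, so nothing later overlaps Cathedral Tour either.
Market Break starts exactly when Market Photo ends (back-to-back, no overlap), so nothing later overlaps Market Photo either.
Aquarium Transfer starts exactly when Market Break ends (back-to-back, no overlap).
Every pair is clear; the schedule has no overlaps.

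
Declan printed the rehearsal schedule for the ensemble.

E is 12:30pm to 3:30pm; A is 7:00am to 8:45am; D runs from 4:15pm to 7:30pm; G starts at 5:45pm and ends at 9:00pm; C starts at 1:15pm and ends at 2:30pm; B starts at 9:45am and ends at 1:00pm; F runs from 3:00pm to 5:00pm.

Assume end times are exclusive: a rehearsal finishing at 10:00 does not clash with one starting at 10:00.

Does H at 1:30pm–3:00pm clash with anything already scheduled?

A: ends 8:45am at or before H starts 1:30pm → clear.
B: ends 1:00pm at or before H starts 1:30pm → clear.
E: starts 12:30pm before H ends 3:00pm, and ends 3:30pm after H starts 1:30pm → overlap.
C: starts 1:15pm before H ends 3:00pm, and ends 2:30pm after H starts 1:30pm → overlap.
F: starts 3:00pm at or after H ends 3:00pm → clear.
D: starts 4:15pm at or after H ends 3:00pm → clear.
G: starts 5:45pm at or after H ends 3:00pm → clear.
H overlaps C, E.

Yes — it overlaps C, E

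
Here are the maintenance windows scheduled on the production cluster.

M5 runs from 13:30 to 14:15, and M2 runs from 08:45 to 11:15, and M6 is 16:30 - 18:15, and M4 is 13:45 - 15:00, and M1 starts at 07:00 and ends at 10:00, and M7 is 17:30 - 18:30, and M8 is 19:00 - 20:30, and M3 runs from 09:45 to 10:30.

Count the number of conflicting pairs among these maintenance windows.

5

Sorted by start: M1, M2, M3, M5, M4, M6, M7, M8.
M2 starts before M1 ends → M1 and M2 overlap.
M3 starts before M1 ends → M1 and M3 overlap.
M5 starts after M1 ends — done with M1.
M3 starts before M2 ends → M2 and M3 overlap.
M5 starts after M2 ends — done with M2.
M5 starts after M3 ends — done with M3.
M4 starts before M5 ends → M5 and M4 overlap.
M6 starts after M5 ends — done with M5.
M6 starts after M4 ends — done with M4.
M7 starts before M6 ends → M6 and M7 overlap.
M8 starts after M6 ends.
M8 starts after M7 ends.
Overlapping pairs: M1 & M2, M1 & M3, M2 & M3, M4 & M5, M6 & M7 — 5 in total.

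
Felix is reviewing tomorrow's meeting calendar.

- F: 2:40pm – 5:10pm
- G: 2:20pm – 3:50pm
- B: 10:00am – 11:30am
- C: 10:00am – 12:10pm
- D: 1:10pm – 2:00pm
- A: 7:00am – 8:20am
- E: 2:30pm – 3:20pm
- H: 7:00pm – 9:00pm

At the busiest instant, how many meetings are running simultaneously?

Walk through starts and ends in time order (an end at T is processed before a start at T):
7:00am start A → 1
8:20am end A → 0
10:00am start B → 1
10:00am start C → 2
11:30am end B → 1
12:10pm end C → 0
1:10pm start D → 1
2:00pm end D → 0
2:20pm start G → 1
2:30pm start E → 2
2:40pm start F → 3
3:20pm end E → 2
3:50pm end G → 1
5:10pm end F → 0
7:00pm start H → 1
9:00pm end H → 0
Peak is 3, at 2:40pm (E, F, G).

3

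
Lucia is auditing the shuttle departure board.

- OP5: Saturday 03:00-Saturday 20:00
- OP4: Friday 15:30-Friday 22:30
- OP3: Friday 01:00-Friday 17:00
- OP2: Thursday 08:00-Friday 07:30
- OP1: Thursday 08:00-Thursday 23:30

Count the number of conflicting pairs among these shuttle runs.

3

Sorted by start: OP1, OP2, OP3, OP4, OP5.
OP2 starts before OP1 ends → OP1 and OP2 overlap.
OP3 starts after OP1 ends — done with OP1.
OP3 starts before OP2 ends → OP2 and OP3 overlap.
OP4 starts after OP2 ends — done with OP2.
OP4 starts before OP3 ends → OP3 and OP4 overlap.
OP5 starts after OP3 ends.
OP5 starts after OP4 ends.
Overlapping pairs: OP1 & OP2, OP2 & OP3, OP3 & OP4 — 3 in total.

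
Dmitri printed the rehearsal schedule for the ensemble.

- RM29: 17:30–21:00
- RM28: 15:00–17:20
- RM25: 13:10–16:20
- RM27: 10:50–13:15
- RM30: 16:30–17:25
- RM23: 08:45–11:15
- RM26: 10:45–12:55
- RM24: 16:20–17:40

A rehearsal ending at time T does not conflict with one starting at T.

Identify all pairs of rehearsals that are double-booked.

Sorted by start: RM23, RM26, RM27, RM25, RM28, RM24, RM30, RM29.
RM26 starts before RM23 ends → RM23 and RM26 overlap.
RM27 starts before RM23 ends → RM23 and RM27 overlap.
RM25 starts after RM23 ends; RM23 is clear from here.
RM27 starts before RM26 ends → RM26 and RM27 overlap.
RM25 starts after RM26 ends; RM26 is clear from here.
RM25 starts before RM27 ends → RM27 and RM25 overlap.
RM28 starts after RM27 ends; RM27 is clear from here.
RM28 starts before RM25 ends → RM25 and RM28 overlap.
RM24 starts exactly when RM25 ends (back-to-back, no overlap); RM25 is clear from here.
RM24 starts before RM28 ends → RM28 and RM24 overlap.
RM30 starts before RM28 ends → RM28 and RM30 overlap.
RM29 starts after RM28 ends.
RM30 starts before RM24 ends → RM24 and RM30 overlap.
RM29 starts before RM24 ends → RM24 and RM29 overlap.
RM29 starts after RM30 ends.

RM23 & RM26, RM23 & RM27, RM24 & RM28, RM24 & RM29, RM24 & RM30, RM25 & RM27, RM25 & RM28, RM26 & RM27, RM28 & RM30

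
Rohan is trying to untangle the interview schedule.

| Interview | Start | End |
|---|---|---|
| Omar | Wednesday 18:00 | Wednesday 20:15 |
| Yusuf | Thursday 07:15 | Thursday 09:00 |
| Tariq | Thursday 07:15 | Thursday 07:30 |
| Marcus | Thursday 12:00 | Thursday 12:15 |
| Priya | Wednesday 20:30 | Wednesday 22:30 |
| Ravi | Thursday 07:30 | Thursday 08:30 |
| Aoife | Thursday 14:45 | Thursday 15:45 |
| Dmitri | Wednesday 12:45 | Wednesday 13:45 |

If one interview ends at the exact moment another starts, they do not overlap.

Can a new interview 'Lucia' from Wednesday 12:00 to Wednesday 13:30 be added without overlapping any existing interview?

Dmitri: starts Wednesday 12:45 before Lucia ends Wednesday 13:30, and ends Wednesday 13:45 after Lucia starts Wednesday 12:00 → overlap.
Omar: starts Wednesday 18:00 at or after Lucia ends Wednesday 13:30 → clear.
Priya: starts Wednesday 20:30 at or after Lucia ends Wednesday 13:30 → clear.
Yusuf: starts Thursday 07:15 at or after Lucia ends Wednesday 13:30 → clear.
Tariq: starts Thursday 07:15 at or after Lucia ends Wednesday 13:30 → clear.
Ravi: starts Thursday 07:30 at or after Lucia ends Wednesday 13:30 → clear.
Marcus: starts Thursday 12:00 at or after Lucia ends Wednesday 13:30 → clear.
Aoife: starts Thursday 14:45 at or after Lucia ends Wednesday 13:30 → clear.
Lucia overlaps Dmitri.

No — it overlaps Dmitri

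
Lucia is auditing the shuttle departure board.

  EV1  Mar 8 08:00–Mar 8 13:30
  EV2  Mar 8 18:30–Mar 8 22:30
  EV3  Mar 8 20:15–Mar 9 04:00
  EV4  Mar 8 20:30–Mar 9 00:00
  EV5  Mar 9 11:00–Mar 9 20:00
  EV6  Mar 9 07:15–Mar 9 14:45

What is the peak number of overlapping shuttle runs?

3

Sort all start/end points and keep a running count:
Mar 8 08:00 start EV1 → 1
Mar 8 13:30 end EV1 → 0
Mar 8 18:30 start EV2 → 1
Mar 8 20:15 start EV3 → 2
Mar 8 20:30 start EV4 → 3
Mar 8 22:30 end EV2 → 2
Mar 9 00:00 end EV4 → 1
Mar 9 04:00 end EV3 → 0
Mar 9 07:15 start EV6 → 1
Mar 9 11:00 start EV5 → 2
Mar 9 14:45 end EV6 → 1
Mar 9 20:00 end EV5 → 0
Peak is 3, at Mar 8 20:30 (EV2, EV3, EV4).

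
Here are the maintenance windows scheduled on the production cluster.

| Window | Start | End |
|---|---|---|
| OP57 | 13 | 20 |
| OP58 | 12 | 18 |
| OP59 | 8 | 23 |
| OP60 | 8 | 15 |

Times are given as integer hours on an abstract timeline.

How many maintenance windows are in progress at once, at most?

4

Sweep the timeline, counting +1 at each start and −1 at each end (ends before starts at a tie):
8 start OP59 → 1
8 start OP60 → 2
12 start OP58 → 3
13 start OP57 → 4
15 end OP60 → 3
18 end OP58 → 2
20 end OP57 → 1
23 end OP59 → 0
Peak is 4, at 13 (OP57, OP58, OP59, OP60).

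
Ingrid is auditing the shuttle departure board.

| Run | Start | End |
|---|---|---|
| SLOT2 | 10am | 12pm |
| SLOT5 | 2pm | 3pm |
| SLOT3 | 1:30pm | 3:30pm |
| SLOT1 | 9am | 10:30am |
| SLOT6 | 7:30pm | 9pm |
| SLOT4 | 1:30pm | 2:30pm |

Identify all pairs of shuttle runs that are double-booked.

SLOT1 & SLOT2, SLOT3 & SLOT4, SLOT3 & SLOT5, SLOT4 & SLOT5

Check each pair: they overlap iff neither finishes before the other starts.
Sorted by start: SLOT1, SLOT2, SLOT3, SLOT4, SLOT5, SLOT6.
SLOT2 starts before SLOT1 ends → SLOT1 and SLOT2 overlap.
SLOT3 starts after SLOT1 ends, so nothing later overlaps SLOT1 either.
SLOT3 starts after SLOT2 ends, so nothing later overlaps SLOT2 either.
SLOT4 starts before SLOT3 ends → SLOT3 and SLOT4 overlap.
SLOT5 starts before SLOT3 ends → SLOT3 and SLOT5 overlap.
SLOT6 starts after SLOT3 ends.
SLOT5 starts before SLOT4 ends → SLOT4 and SLOT5 overlap.
SLOT6 starts after SLOT4 ends.
SLOT6 starts after SLOT5 ends.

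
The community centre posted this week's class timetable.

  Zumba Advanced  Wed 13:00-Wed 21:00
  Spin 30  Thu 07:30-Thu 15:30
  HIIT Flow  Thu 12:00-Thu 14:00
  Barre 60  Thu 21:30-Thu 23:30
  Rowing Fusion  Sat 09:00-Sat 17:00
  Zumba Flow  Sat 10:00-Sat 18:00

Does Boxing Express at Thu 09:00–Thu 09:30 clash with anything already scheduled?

Zumba Advanced: ends Wed 21:00 at or before Boxing Express starts Thu 09:00 → clear.
Spin 30: starts Thu 07:30 before Boxing Express ends Thu 09:30, and ends Thu 15:30 after Boxing Express starts Thu 09:00 → overlap.
HIIT Flow: starts Thu 12:00 at or after Boxing Express ends Thu 09:30 → clear.
Barre 60: starts Thu 21:30 at or after Boxing Express ends Thu 09:30 → clear.
Rowing Fusion: starts Sat 09:00 at or after Boxing Express ends Thu 09:30 → clear.
Zumba Flow: starts Sat 10:00 at or after Boxing Express ends Thu 09:30 → clear.
Boxing Express overlaps Spin 30.

Yes — it overlaps Spin 30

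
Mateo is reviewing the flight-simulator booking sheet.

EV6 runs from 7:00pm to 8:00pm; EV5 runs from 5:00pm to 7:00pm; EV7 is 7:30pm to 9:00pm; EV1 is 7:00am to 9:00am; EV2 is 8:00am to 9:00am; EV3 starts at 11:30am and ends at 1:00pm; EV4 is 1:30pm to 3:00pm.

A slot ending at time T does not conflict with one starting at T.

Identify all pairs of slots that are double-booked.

Two intervals overlap when each starts before the other ends.
Sorted by start: EV1, EV2, EV3, EV4, EV5, EV6, EV7.
EV2 starts before EV1 ends → EV1 and EV2 overlap.
EV3 starts after EV1 ends, so nothing later overlaps EV1 either.
EV3 starts after EV2 ends, so nothing later overlaps EV2 either.
EV4 starts after EV3 ends, so nothing later overlaps EV3 either.
EV5 starts after EV4 ends, so nothing later overlaps EV4 either.
EV6 starts exactly when EV5 ends (back-to-back, no overlap), so nothing later overlaps EV5 either.
EV7 starts before EV6 ends → EV6 and EV7 overlap.

EV1 & EV2, EV6 & EV7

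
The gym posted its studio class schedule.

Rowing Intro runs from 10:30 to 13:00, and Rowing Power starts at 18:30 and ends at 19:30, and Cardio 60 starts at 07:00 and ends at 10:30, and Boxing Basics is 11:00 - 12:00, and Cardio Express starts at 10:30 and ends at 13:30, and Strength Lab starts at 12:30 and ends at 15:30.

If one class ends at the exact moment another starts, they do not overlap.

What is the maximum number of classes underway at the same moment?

Walk through starts and ends in time order (an end at T is processed before a start at T):
07:00 start Cardio 60 → 1
10:30 end Cardio 60 → 0
10:30 start Cardio Express → 1
10:30 start Rowing Intro → 2
11:00 start Boxing Basics → 3
12:00 end Boxing Basics → 2
12:30 start Strength Lab → 3
13:00 end Rowing Intro → 2
13:30 end Cardio Express → 1
15:30 end Strength Lab → 0
18:30 start Rowing Power → 1
19:30 end Rowing Power → 0
Peak is 3, at 11:00 (Boxing Basics, Cardio Express, Rowing Intro).

3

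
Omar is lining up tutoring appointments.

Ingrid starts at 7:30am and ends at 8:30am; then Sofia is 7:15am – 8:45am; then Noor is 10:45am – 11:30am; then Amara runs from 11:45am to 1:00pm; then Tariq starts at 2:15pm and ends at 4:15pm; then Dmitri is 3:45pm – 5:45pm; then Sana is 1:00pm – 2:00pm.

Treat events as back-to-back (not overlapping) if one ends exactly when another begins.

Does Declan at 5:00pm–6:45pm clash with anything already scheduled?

Sofia: ends 8:45am at or before Declan starts 5:00pm → clear.
Ingrid: ends 8:30am at or before Declan starts 5:00pm → clear.
Noor: ends 11:30am at or before Declan starts 5:00pm → clear.
Amara: ends 1:00pm at or before Declan starts 5:00pm → clear.
Sana: ends 2:00pm at or before Declan starts 5:00pm → clear.
Tariq: ends 4:15pm at or before Declan starts 5:00pm → clear.
Dmitri: starts 3:45pm before Declan ends 6:45pm, and ends 5:45pm after Declan starts 5:00pm → overlap.
Declan overlaps Dmitri.

Yes — it overlaps Dmitri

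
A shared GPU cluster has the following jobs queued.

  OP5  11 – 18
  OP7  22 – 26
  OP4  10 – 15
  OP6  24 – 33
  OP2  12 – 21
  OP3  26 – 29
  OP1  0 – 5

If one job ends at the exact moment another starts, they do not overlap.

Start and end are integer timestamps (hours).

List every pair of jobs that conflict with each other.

Sorted by start: OP1, OP4, OP5, OP2, OP7, OP6, OP3.
OP4 starts after OP1 ends, so OP1 has no further overlaps.
OP5 starts before OP4 ends → OP4 and OP5 overlap.
OP2 starts before OP4 ends → OP4 and OP2 overlap.
OP7 starts after OP4 ends, so OP4 has no further overlaps.
OP2 starts before OP5 ends → OP5 and OP2 overlap.
OP7 starts after OP5 ends, so OP5 has no further overlaps.
OP7 starts after OP2 ends, so OP2 has no further overlaps.
OP6 starts before OP7 ends → OP7 and OP6 overlap.
OP3 starts exactly when OP7 ends (back-to-back, no overlap).
OP3 starts before OP6 ends → OP6 and OP3 overlap.

OP2 & OP4, OP2 & OP5, OP3 & OP6, OP4 & OP5, OP6 & OP7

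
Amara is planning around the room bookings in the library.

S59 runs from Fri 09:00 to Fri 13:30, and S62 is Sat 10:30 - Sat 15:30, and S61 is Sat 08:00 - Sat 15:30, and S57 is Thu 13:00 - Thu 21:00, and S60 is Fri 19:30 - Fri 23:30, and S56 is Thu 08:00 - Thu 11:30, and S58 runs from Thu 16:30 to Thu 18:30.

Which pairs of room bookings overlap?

S57 & S58, S61 & S62

Sorted by start: S56, S57, S58, S59, S60, S61, S62.
S57 starts after S56 ends — done with S56.
S58 starts before S57 ends → S57 and S58 overlap.
S59 starts after S57 ends — done with S57.
S59 starts after S58 ends — done with S58.
S60 starts after S59 ends — done with S59.
S61 starts after S60 ends — done with S60.
S62 starts before S61 ends → S61 and S62 overlap.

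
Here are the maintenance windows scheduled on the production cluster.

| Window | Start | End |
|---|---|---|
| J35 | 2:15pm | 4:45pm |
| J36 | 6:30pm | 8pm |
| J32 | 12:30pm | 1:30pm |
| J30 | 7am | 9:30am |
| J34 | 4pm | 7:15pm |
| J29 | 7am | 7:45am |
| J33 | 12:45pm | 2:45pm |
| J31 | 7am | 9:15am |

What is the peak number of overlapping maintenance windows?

3

Walk through starts and ends in time order (an end at T is processed before a start at T):
7am start J29 → 1
7am start J30 → 2
7am start J31 → 3
7:45am end J29 → 2
9:15am end J31 → 1
9:30am end J30 → 0
12:30pm start J32 → 1
12:45pm start J33 → 2
1:30pm end J32 → 1
2:15pm start J35 → 2
2:45pm end J33 → 1
4pm start J34 → 2
4:45pm end J35 → 1
6:30pm start J36 → 2
7:15pm end J34 → 1
8pm end J36 → 0
Peak is 3, at 7am (J29, J30, J31).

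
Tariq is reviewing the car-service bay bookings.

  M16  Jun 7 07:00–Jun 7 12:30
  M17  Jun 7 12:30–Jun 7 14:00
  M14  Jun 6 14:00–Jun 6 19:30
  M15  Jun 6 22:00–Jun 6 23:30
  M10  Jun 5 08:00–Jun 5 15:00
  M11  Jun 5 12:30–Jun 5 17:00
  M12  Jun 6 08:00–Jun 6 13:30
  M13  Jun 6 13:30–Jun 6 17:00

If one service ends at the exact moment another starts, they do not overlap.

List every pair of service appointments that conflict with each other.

M10 & M11, M13 & M14

Two intervals overlap when each starts before the other ends.
Sorted by start: M10, M11, M12, M13, M14, M15, M16, M17.
M11 starts before M10 ends → M10 and M11 overlap.
M12 starts after M10 ends, so M10 has no further overlaps.
M12 starts after M11 ends, so M11 has no further overlaps.
M13 starts exactly when M12 ends (back-to-back, no overlap), so M12 has no further overlaps.
M14 starts before M13 ends → M13 and M14 overlap.
M15 starts after M13 ends, so M13 has no further overlaps.
M15 starts after M14 ends, so M14 has no further overlaps.
M16 starts after M15 ends, so M15 has no further overlaps.
M17 starts exactly when M16 ends (back-to-back, no overlap).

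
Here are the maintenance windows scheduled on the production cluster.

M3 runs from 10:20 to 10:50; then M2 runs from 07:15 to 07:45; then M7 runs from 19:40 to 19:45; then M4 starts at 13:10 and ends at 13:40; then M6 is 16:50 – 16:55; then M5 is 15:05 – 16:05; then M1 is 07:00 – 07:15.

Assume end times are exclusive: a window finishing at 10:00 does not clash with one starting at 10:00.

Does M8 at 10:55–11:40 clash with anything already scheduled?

M1: ends 07:15 at or before M8 starts 10:55 → clear.
M2: ends 07:45 at or before M8 starts 10:55 → clear.
M3: ends 10:50 at or before M8 starts 10:55 → clear.
M4: starts 13:10 at or after M8 ends 11:40 → clear.
M5: starts 15:05 at or after M8 ends 11:40 → clear.
M6: starts 16:50 at or after M8 ends 11:40 → clear.
M7: starts 19:40 at or after M8 ends 11:40 → clear.

No — it doesn't clash with anything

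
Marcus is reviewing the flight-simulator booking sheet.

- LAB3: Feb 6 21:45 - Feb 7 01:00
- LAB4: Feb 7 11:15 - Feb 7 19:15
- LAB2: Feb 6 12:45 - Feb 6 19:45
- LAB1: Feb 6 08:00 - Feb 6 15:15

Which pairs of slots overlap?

Sorted by start: LAB1, LAB2, LAB3, LAB4.
LAB2 starts before LAB1 ends → LAB1 and LAB2 overlap.
LAB3 starts after LAB1 ends, so LAB1 has no further overlaps.
LAB3 starts after LAB2 ends, so LAB2 has no further overlaps.
LAB4 starts after LAB3 ends.

LAB1 & LAB2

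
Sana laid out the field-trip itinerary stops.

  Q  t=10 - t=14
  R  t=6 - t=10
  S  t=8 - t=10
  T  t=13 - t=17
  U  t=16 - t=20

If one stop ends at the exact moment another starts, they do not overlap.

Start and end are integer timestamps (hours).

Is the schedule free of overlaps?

No

Check each pair: they overlap iff neither finishes before the other starts.
Sorted by start: R, S, Q, T, U.
S starts before R ends → R and S overlap.
That's a conflict, so the schedule is not conflict-free.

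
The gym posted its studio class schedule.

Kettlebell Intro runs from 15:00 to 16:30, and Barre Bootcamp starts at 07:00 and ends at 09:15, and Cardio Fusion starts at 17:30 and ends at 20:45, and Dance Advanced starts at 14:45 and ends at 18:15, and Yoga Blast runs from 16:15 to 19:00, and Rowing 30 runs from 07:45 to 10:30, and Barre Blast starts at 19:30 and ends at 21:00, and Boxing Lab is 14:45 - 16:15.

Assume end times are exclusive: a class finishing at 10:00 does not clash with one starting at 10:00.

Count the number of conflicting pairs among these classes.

Sorted by start: Barre Bootcamp, Rowing 30, Dance Advanced, Boxing Lab, Kettlebell Intro, Yoga Blast, Cardio Fusion, Barre Blast.
Rowing 30 starts before Barre Bootcamp ends → Barre Bootcamp and Rowing 30 overlap.
Dance Advanced starts after Barre Bootcamp ends — done with Barre Bootcamp.
Dance Advanced starts after Rowing 30 ends — done with Rowing 30.
Boxing Lab starts before Dance Advanced ends → Dance Advanced and Boxing Lab overlap.
Kettlebell Intro starts before Dance Advanced ends → Dance Advanced and Kettlebell Intro overlap.
Yoga Blast starts before Dance Advanced ends → Dance Advanced and Yoga Blast overlap.
Cardio Fusion starts before Dance Advanced ends → Dance Advanced and Cardio Fusion overlap.
Barre Blast starts after Dance Advanced ends.
Kettlebell Intro starts before Boxing Lab ends → Boxing Lab and Kettlebell Intro overlap.
Yoga Blast starts exactly when Boxing Lab ends (back-to-back, no overlap) — done with Boxing Lab.
Yoga Blast starts before Kettlebell Intro ends → Kettlebell Intro and Yoga Blast overlap.
Cardio Fusion starts after Kettlebell Intro ends — done with Kettlebell Intro.
Cardio Fusion starts before Yoga Blast ends → Yoga Blast and Cardio Fusion overlap.
Barre Blast starts after Yoga Blast ends.
Barre Blast starts before Cardio Fusion ends → Cardio Fusion and Barre Blast overlap.
Overlapping pairs: Barre Blast & Cardio Fusion, Barre Bootcamp & Rowing 30, Boxing Lab & Dance Advanced, Boxing Lab & Kettlebell Intro, Cardio Fusion & Dance Advanced, Cardio Fusion & Yoga Blast, Dance Advanced & Kettlebell Intro, Dance Advanced & Yoga Blast, Kettlebell Intro & Yoga Blast — 9 in total.

9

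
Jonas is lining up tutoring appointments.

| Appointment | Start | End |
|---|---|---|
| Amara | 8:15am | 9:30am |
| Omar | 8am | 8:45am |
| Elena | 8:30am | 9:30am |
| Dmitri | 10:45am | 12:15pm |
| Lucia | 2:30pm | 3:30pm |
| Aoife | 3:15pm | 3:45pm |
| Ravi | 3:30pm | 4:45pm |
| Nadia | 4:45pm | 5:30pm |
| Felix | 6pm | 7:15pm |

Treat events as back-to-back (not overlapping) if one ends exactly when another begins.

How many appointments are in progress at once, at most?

3

Walk through starts and ends in time order (an end at T is processed before a start at T):
8am start Omar → 1
8:15am start Amara → 2
8:30am start Elena → 3
8:45am end Omar → 2
9:30am end Amara → 1
9:30am end Elena → 0
10:45am start Dmitri → 1
12:15pm end Dmitri → 0
2:30pm start Lucia → 1
3:15pm start Aoife → 2
3:30pm end Lucia → 1
3:30pm start Ravi → 2
3:45pm end Aoife → 1
4:45pm end Ravi → 0
4:45pm start Nadia → 1
5:30pm end Nadia → 0
6pm start Felix → 1
7:15pm end Felix → 0
Peak is 3, at 8:30am (Amara, Elena, Omar).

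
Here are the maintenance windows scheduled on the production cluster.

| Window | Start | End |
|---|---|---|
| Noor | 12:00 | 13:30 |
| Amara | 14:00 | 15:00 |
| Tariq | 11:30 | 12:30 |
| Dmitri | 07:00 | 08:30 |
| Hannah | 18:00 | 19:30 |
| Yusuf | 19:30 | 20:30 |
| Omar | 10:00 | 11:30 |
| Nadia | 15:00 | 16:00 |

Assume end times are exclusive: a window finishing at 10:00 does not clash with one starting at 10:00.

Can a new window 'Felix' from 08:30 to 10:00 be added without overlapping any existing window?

Dmitri: ends 08:30 at or before Felix starts 08:30 → clear.
Omar: starts 10:00 at or after Felix ends 10:00 → clear.
Tariq: starts 11:30 at or after Felix ends 10:00 → clear.
Noor: starts 12:00 at or after Felix ends 10:00 → clear.
Amara: starts 14:00 at or after Felix ends 10:00 → clear.
Nadia: starts 15:00 at or after Felix ends 10:00 → clear.
Hannah: starts 18:00 at or after Felix ends 10:00 → clear.
Yusuf: starts 19:30 at or after Felix ends 10:00 → clear.

Yes — the slot is free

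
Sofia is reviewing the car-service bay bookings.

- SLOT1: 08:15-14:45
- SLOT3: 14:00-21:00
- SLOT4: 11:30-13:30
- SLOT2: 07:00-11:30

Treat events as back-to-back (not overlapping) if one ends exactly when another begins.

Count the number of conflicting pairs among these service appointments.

3

Two intervals overlap when each starts before the other ends.
Sorted by start: SLOT2, SLOT1, SLOT4, SLOT3.
SLOT1 starts before SLOT2 ends → SLOT2 and SLOT1 overlap.
SLOT4 starts exactly when SLOT2 ends (back-to-back, no overlap), so SLOT2 has no further overlaps.
SLOT4 starts before SLOT1 ends → SLOT1 and SLOT4 overlap.
SLOT3 starts before SLOT1 ends → SLOT1 and SLOT3 overlap.
SLOT3 starts after SLOT4 ends.
Overlapping pairs: SLOT1 & SLOT2, SLOT1 & SLOT3, SLOT1 & SLOT4 — 3 in total.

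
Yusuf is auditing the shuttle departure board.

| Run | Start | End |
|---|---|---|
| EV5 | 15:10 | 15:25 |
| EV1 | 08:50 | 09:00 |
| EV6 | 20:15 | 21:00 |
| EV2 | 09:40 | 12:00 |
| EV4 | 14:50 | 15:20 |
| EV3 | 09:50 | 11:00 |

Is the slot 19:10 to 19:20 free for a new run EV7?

EV1: ends 09:00 at or before EV7 starts 19:10 → clear.
EV2: ends 12:00 at or before EV7 starts 19:10 → clear.
EV3: ends 11:00 at or before EV7 starts 19:10 → clear.
EV4: ends 15:20 at or before EV7 starts 19:10 → clear.
EV5: ends 15:25 at or before EV7 starts 19:10 → clear.
EV6: starts 20:15 at or after EV7 ends 19:20 → clear.

Yes — the slot is free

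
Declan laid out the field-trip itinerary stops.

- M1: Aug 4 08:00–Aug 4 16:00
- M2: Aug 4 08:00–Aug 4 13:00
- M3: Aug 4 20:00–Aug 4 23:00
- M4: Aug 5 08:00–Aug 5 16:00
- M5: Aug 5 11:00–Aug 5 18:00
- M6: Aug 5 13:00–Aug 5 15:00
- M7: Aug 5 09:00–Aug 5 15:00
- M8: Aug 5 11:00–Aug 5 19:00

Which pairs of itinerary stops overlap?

M1 & M2, M4 & M5, M4 & M6, M4 & M7, M4 & M8, M5 & M6, M5 & M7, M5 & M8, M6 & M7, M6 & M8, M7 & M8

Sorted by start: M1, M2, M3, M4, M7, M5, M8, M6.
M2 starts before M1 ends → M1 and M2 overlap.
M3 starts after M1 ends, so M1 has no further overlaps.
M3 starts after M2 ends, so M2 has no further overlaps.
M4 starts after M3 ends, so M3 has no further overlaps.
M7 starts before M4 ends → M4 and M7 overlap.
M5 starts before M4 ends → M4 and M5 overlap.
M8 starts before M4 ends → M4 and M8 overlap.
M6 starts before M4 ends → M4 and M6 overlap.
M5 starts before M7 ends → M7 and M5 overlap.
M8 starts before M7 ends → M7 and M8 overlap.
M6 starts before M7 ends → M7 and M6 overlap.
M8 starts before M5 ends → M5 and M8 overlap.
M6 starts before M5 ends → M5 and M6 overlap.
M6 starts before M8 ends → M8 and M6 overlap.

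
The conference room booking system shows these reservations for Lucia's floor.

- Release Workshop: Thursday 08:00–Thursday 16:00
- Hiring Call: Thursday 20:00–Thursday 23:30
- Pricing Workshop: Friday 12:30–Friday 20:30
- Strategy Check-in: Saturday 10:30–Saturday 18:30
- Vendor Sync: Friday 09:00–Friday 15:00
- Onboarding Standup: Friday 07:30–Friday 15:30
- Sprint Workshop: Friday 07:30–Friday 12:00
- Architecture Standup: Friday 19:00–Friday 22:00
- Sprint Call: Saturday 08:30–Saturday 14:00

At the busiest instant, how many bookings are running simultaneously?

Walk through starts and ends in time order (an end at T is processed before a start at T):
Thursday 08:00 start Release Workshop → 1
Thursday 16:00 end Release Workshop → 0
Thursday 20:00 start Hiring Call → 1
Thursday 23:30 end Hiring Call → 0
Friday 07:30 start Onboarding Standup → 1
Friday 07:30 start Sprint Workshop → 2
Friday 09:00 start Vendor Sync → 3
Friday 12:00 end Sprint Workshop → 2
Friday 12:30 start Pricing Workshop → 3
Friday 15:00 end Vendor Sync → 2
Friday 15:30 end Onboarding Standup → 1
Friday 19:00 start Architecture Standup → 2
Friday 20:30 end Pricing Workshop → 1
Friday 22:00 end Architecture Standup → 0
Saturday 08:30 start Sprint Call → 1
Saturday 10:30 start Strategy Check-in → 2
Saturday 14:00 end Sprint Call → 1
Saturday 18:30 end Strategy Check-in → 0
Peak is 3, at Friday 09:00 (Onboarding Standup, Sprint Workshop, Vendor Sync).

3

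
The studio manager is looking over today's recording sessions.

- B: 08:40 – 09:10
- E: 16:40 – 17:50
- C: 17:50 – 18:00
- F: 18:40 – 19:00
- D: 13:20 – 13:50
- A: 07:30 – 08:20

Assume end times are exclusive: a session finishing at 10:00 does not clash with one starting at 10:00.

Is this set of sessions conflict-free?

Yes

Two intervals overlap when each starts before the other ends.
Sorted by start: A, B, D, E, C, F.
B starts after A ends, so nothing later overlaps A either.
D starts after B ends, so nothing later overlaps B either.
E starts after D ends, so nothing later overlaps D either.
C starts exactly when E ends (back-to-back, no overlap), so nothing later overlaps E either.
F starts after C ends.
Every pair is clear; the schedule has no overlaps.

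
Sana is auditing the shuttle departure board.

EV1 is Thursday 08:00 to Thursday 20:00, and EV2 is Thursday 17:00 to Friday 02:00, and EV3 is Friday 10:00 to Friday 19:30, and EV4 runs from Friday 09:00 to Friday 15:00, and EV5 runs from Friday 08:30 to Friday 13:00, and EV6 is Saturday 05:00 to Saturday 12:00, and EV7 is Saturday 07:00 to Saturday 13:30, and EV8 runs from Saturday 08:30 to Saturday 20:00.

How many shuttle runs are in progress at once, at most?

3

Sort all start/end points and keep a running count:
Thursday 08:00 start EV1 → 1
Thursday 17:00 start EV2 → 2
Thursday 20:00 end EV1 → 1
Friday 02:00 end EV2 → 0
Friday 08:30 start EV5 → 1
Friday 09:00 start EV4 → 2
Friday 10:00 start EV3 → 3
Friday 13:00 end EV5 → 2
Friday 15:00 end EV4 → 1
Friday 19:30 end EV3 → 0
Saturday 05:00 start EV6 → 1
Saturday 07:00 start EV7 → 2
Saturday 08:30 start EV8 → 3
Saturday 12:00 end EV6 → 2
Saturday 13:30 end EV7 → 1
Saturday 20:00 end EV8 → 0
Peak is 3, at Friday 10:00 (EV3, EV4, EV5).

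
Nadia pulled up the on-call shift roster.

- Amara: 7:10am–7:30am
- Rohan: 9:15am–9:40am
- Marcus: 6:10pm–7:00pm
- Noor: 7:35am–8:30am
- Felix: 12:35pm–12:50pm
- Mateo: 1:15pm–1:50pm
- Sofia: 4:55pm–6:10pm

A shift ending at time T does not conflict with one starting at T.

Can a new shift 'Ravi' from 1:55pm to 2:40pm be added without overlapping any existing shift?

Amara: ends 7:30am at or before Ravi starts 1:55pm → clear.
Noor: ends 8:30am at or before Ravi starts 1:55pm → clear.
Rohan: ends 9:40am at or before Ravi starts 1:55pm → clear.
Felix: ends 12:50pm at or before Ravi starts 1:55pm → clear.
Mateo: ends 1:50pm at or before Ravi starts 1:55pm → clear.
Sofia: starts 4:55pm at or after Ravi ends 2:40pm → clear.
Marcus: starts 6:10pm at or after Ravi ends 2:40pm → clear.

Yes — the slot is free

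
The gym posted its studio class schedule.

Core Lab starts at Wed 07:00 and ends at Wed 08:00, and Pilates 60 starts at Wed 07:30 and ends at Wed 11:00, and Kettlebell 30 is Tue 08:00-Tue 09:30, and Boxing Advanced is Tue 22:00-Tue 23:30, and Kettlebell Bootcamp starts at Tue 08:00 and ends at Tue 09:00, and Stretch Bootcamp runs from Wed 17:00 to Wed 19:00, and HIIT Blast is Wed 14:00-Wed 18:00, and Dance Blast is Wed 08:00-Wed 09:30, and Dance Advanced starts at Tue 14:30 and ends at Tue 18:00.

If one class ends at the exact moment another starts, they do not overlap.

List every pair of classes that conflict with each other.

Two intervals overlap when each starts before the other ends.
Sorted by start: Kettlebell Bootcamp, Kettlebell 30, Dance Advanced, Boxing Advanced, Core Lab, Pilates 60, Dance Blast, HIIT Blast, Stretch Bootcamp.
Kettlebell 30 starts before Kettlebell Bootcamp ends → Kettlebell Bootcamp and Kettlebell 30 overlap.
Dance Advanced starts after Kettlebell Bootcamp ends, so Kettlebell Bootcamp has no further overlaps.
Dance Advanced starts after Kettlebell 30 ends, so Kettlebell 30 has no further overlaps.
Boxing Advanced starts after Dance Advanced ends, so Dance Advanced has no further overlaps.
Core Lab starts after Boxing Advanced ends, so Boxing Advanced has no further overlaps.
Pilates 60 starts before Core Lab ends → Core Lab and Pilates 60 overlap.
Dance Blast starts exactly when Core Lab ends (back-to-back, no overlap), so Core Lab has no further overlaps.
Dance Blast starts before Pilates 60 ends → Pilates 60 and Dance Blast overlap.
HIIT Blast starts after Pilates 60 ends, so Pilates 60 has no further overlaps.
HIIT Blast starts after Dance Blast ends, so Dance Blast has no further overlaps.
Stretch Bootcamp starts before HIIT Blast ends → HIIT Blast and Stretch Bootcamp overlap.

Core Lab & Pilates 60, Dance Blast & Pilates 60, HIIT Blast & Stretch Bootcamp, Kettlebell 30 & Kettlebell Bootcamp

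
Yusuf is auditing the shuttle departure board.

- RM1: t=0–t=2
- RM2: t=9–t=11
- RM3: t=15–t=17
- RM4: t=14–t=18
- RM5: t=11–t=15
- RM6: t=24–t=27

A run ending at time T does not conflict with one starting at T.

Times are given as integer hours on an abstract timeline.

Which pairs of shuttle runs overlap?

Sorted by start: RM1, RM2, RM5, RM4, RM3, RM6.
RM2 starts after RM1 ends, so nothing later overlaps RM1 either.
RM5 starts exactly when RM2 ends (back-to-back, no overlap), so nothing later overlaps RM2 either.
RM4 starts before RM5 ends → RM5 and RM4 overlap.
RM3 starts exactly when RM5 ends (back-to-back, no overlap), so nothing later overlaps RM5 either.
RM3 starts before RM4 ends → RM4 and RM3 overlap.
RM6 starts after RM4 ends.
RM6 starts after RM3 ends.

RM3 & RM4, RM4 & RM5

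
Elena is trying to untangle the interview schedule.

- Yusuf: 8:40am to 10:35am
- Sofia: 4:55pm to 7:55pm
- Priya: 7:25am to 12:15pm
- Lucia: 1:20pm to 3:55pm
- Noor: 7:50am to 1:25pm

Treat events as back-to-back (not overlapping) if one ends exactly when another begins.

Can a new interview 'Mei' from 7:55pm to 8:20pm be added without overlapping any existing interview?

Priya: ends 12:15pm at or before Mei starts 7:55pm → clear.
Noor: ends 1:25pm at or before Mei starts 7:55pm → clear.
Yusuf: ends 10:35am at or before Mei starts 7:55pm → clear.
Lucia: ends 3:55pm at or before Mei starts 7:55pm → clear.
Sofia: ends 7:55pm at or before Mei starts 7:55pm → clear.

Yes — the slot is free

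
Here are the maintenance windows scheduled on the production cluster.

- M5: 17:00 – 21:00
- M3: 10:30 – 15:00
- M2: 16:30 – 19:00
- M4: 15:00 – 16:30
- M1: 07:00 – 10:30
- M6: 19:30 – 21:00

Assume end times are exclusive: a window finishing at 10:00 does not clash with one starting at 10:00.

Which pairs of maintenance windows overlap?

Sorted by start: M1, M3, M4, M2, M5, M6.
M3 starts exactly when M1 ends (back-to-back, no overlap); M1 is clear from here.
M4 starts exactly when M3 ends (back-to-back, no overlap); M3 is clear from here.
M2 starts exactly when M4 ends (back-to-back, no overlap); M4 is clear from here.
M5 starts before M2 ends → M2 and M5 overlap.
M6 starts after M2 ends.
M6 starts before M5 ends → M5 and M6 overlap.

M2 & M5, M5 & M6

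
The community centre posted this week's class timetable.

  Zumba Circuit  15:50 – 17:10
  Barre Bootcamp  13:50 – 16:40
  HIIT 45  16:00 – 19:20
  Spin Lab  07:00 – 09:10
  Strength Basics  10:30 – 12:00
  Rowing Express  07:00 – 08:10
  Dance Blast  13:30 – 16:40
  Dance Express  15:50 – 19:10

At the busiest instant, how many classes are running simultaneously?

5

Walk through starts and ends in time order (an end at T is processed before a start at T):
07:00 start Rowing Express → 1
07:00 start Spin Lab → 2
08:10 end Rowing Express → 1
09:10 end Spin Lab → 0
10:30 start Strength Basics → 1
12:00 end Strength Basics → 0
13:30 start Dance Blast → 1
13:50 start Barre Bootcamp → 2
15:50 start Dance Express → 3
15:50 start Zumba Circuit → 4
16:00 start HIIT 45 → 5
16:40 end Barre Bootcamp → 4
16:40 end Dance Blast → 3
17:10 end Zumba Circuit → 2
19:10 end Dance Express → 1
19:20 end HIIT 45 → 0
Peak is 5, at 16:00 (Barre Bootcamp, Dance Blast, Dance Express, HIIT 45, Zumba Circuit).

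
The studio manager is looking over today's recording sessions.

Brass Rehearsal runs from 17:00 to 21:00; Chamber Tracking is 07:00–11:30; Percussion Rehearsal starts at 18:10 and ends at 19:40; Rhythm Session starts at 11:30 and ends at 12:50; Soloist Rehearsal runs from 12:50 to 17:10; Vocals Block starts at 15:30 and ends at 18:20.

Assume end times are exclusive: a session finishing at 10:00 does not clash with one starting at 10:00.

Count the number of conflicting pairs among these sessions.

5

Two intervals overlap when each starts before the other ends.
Sorted by start: Chamber Tracking, Rhythm Session, Soloist Rehearsal, Vocals Block, Brass Rehearsal, Percussion Rehearsal.
Rhythm Session starts exactly when Chamber Tracking ends (back-to-back, no overlap); Chamber Tracking is clear from here.
Soloist Rehearsal starts exactly when Rhythm Session ends (back-to-back, no overlap); Rhythm Session is clear from here.
Vocals Block starts before Soloist Rehearsal ends → Soloist Rehearsal and Vocals Block overlap.
Brass Rehearsal starts before Soloist Rehearsal ends → Soloist Rehearsal and Brass Rehearsal overlap.
Percussion Rehearsal starts after Soloist Rehearsal ends.
Brass Rehearsal starts before Vocals Block ends → Vocals Block and Brass Rehearsal overlap.
Percussion Rehearsal starts before Vocals Block ends → Vocals Block and Percussion Rehearsal overlap.
Percussion Rehearsal starts before Brass Rehearsal ends → Brass Rehearsal and Percussion Rehearsal overlap.
Overlapping pairs: Brass Rehearsal & Percussion Rehearsal, Brass Rehearsal & Soloist Rehearsal, Brass Rehearsal & Vocals Block, Percussion Rehearsal & Vocals Block, Soloist Rehearsal & Vocals Block — 5 in total.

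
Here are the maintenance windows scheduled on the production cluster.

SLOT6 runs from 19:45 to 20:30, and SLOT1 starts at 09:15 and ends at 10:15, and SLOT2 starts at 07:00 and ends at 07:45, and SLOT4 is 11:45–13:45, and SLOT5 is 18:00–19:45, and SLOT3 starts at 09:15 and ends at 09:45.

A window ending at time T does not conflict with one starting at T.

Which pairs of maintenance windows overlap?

Sorted by start: SLOT2, SLOT1, SLOT3, SLOT4, SLOT5, SLOT6.
SLOT1 starts after SLOT2 ends, so SLOT2 has no further overlaps.
SLOT3 starts before SLOT1 ends → SLOT1 and SLOT3 overlap.
SLOT4 starts after SLOT1 ends, so SLOT1 has no further overlaps.
SLOT4 starts after SLOT3 ends, so SLOT3 has no further overlaps.
SLOT5 starts after SLOT4 ends, so SLOT4 has no further overlaps.
SLOT6 starts exactly when SLOT5 ends (back-to-back, no overlap).

SLOT1 & SLOT3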